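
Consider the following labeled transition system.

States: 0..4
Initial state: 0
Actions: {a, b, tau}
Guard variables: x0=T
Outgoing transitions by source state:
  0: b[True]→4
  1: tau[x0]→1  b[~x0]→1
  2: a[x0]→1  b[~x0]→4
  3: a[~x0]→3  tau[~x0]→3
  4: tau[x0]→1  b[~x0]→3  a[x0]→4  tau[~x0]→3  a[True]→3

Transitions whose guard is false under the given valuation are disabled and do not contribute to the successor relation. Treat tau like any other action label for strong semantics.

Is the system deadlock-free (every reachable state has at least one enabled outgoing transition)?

Answer: DEADLOCK at state 3

Analysis:
Reachable = {0,1,3,4}
  0: b→4  [deg 1]
  1: tau→1  [deg 1]
  3: ∅  [no exit]
  4: a→3  a→4  tau→1  [deg 3]
Path to 3: b·a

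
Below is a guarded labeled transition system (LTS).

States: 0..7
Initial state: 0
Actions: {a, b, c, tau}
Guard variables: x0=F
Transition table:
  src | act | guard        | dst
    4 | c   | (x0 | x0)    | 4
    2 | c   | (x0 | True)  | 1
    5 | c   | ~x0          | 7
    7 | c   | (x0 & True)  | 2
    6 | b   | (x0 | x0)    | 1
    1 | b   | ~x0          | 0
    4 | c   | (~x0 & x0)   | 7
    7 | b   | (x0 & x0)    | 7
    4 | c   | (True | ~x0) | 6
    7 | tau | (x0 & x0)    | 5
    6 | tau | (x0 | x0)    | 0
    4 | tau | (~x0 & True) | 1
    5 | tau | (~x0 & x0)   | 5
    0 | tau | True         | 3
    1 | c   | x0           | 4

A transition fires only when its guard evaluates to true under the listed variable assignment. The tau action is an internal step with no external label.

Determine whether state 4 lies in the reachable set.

Guard filter leaves 6 enabled edge(s).
depth 0: {0}
depth 1: {3}  cumulative {0,3}
Reach set: {0,3}

Answer: UNREACHABLE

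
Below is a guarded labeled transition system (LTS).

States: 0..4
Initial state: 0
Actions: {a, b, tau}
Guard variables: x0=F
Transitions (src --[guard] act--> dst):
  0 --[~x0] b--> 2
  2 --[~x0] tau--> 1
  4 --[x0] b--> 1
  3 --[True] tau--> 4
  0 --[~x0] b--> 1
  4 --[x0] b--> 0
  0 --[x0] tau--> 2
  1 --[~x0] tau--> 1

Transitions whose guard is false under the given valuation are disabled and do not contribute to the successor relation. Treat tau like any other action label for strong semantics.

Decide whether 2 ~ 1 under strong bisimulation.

Bisimulation quotient by refinement:
  round 0: {{0,1,2,3,4}}
  round 1: {{0},{1,2,3},{4}}
  round 2: {{0},{1,2},{3},{4}}
Fixed point at round 3; 4 class(es).
[2]={1,2}  [1]={1,2}

Answer: BISIMILAR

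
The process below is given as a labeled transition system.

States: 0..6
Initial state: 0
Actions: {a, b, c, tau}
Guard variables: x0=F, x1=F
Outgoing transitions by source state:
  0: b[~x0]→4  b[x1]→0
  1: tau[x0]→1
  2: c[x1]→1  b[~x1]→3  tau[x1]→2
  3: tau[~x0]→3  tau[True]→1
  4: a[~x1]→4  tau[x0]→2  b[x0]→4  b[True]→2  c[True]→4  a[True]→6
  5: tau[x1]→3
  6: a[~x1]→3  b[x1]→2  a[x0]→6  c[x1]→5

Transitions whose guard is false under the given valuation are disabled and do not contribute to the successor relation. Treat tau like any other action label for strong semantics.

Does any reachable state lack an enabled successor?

Reachable = {0,1,2,3,4,6}
  0: b→4  [1 exit(s)]
  1: ∅  [deadlock]
  2: b→3  [1 exit(s)]
  3: tau→1  tau→3  [2 exit(s)]
  4: a→4  a→6  b→2  c→4  [4 exit(s)]
  6: a→3  [1 exit(s)]
witness 1: b·a·a·tau

Answer: DEADLOCK at state 1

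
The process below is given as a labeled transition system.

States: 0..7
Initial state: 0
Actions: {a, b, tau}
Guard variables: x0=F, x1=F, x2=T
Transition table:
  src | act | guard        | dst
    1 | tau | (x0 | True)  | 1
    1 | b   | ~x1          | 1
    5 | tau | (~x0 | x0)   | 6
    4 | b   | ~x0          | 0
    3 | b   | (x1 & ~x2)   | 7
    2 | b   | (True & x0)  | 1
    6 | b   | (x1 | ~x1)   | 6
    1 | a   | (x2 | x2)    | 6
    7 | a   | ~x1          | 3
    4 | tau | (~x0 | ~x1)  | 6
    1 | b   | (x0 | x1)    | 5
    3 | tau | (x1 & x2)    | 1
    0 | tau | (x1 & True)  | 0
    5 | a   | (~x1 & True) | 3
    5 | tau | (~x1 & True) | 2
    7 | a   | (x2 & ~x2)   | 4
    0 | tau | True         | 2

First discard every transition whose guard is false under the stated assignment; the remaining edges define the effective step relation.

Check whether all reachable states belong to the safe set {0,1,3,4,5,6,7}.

Safe = {0,1,3,4,5,6,7}
R = {0,2}
  0: ok
  2: VIOLATES
reach 2 via tau — violates

Answer: INVARIANT VIOLATED at state 2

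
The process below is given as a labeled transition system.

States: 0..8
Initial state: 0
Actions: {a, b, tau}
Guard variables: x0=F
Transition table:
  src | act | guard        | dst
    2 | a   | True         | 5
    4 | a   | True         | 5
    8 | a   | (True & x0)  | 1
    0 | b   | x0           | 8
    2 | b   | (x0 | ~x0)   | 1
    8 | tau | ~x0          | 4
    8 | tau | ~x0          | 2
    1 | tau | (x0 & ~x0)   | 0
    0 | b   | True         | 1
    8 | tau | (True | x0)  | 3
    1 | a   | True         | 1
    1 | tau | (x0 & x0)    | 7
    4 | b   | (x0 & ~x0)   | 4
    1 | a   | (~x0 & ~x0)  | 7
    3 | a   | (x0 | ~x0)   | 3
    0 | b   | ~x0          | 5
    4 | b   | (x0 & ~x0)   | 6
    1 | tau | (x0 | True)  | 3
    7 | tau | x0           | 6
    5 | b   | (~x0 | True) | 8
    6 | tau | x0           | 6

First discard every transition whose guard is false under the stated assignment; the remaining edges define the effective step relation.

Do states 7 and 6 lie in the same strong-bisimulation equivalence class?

Compute ~ classes (split until stable):
  P[0] = {{0,1,2,3,4,5,6,7,8}}
  P[1] = {{0,5},{1},{2},{3,4},{6,7},{8}}
  P[2] = {{0},{1},{2},{3},{4},{5},{6,7},{8}}
Fixed point at round 3; 8 class(es).
7∈{6,7}, 6∈{6,7}

Answer: BISIMILAR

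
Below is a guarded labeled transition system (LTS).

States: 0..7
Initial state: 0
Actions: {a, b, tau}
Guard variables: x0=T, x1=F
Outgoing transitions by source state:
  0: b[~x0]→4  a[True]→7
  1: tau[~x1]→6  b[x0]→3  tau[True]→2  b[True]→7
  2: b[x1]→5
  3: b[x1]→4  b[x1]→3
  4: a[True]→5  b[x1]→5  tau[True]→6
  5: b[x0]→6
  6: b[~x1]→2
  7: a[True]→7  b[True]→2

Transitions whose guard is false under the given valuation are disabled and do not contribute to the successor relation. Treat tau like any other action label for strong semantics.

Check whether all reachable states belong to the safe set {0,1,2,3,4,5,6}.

Answer: INVARIANT VIOLATED at state 7

Trace:
Safe = {0,1,2,3,4,5,6}
Reach set: {0,2,7}
  0: ✓
  2: ✓
  7: VIOLATES
witness against invariant: a → 7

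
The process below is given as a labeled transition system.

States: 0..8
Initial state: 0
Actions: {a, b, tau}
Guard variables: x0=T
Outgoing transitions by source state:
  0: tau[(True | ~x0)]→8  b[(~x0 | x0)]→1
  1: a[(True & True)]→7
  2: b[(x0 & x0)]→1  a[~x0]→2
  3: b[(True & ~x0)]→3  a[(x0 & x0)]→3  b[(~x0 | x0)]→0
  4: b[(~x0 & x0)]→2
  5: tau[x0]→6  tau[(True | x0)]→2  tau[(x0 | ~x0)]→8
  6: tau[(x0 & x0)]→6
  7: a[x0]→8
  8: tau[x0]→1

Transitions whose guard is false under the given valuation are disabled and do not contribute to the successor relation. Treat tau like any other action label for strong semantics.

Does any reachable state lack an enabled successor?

Answer: DEADLOCK-FREE

Working:
Reachable = {0,1,7,8}
  0: b→1  tau→8  [deg 2]
  1: a→7  [deg 1]
  7: a→8  [deg 1]
  8: tau→1  [deg 1]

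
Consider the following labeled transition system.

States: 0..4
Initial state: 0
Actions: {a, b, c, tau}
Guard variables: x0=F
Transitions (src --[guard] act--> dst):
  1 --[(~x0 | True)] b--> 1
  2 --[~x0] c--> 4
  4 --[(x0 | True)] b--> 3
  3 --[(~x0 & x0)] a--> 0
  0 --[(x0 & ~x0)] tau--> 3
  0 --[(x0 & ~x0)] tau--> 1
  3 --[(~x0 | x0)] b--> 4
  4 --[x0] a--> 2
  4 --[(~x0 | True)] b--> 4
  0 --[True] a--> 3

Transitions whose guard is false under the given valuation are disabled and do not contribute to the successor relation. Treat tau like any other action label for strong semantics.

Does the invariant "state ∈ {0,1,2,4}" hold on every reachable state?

Inv-set: {0,1,2,4}
Reach set: {0,3,4}
  0: ok
  3: VIOLATES
  4: ok
counterexample path to 3: a

Answer: INVARIANT VIOLATED at state 3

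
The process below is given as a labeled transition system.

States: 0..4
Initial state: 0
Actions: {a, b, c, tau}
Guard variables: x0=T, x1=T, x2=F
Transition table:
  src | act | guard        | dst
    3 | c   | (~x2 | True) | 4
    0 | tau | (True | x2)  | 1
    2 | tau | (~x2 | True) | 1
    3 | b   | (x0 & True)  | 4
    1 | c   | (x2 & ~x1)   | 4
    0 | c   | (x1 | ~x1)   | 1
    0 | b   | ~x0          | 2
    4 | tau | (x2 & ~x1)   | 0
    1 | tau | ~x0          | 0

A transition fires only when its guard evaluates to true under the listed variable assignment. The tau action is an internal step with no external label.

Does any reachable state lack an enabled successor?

Answer: DEADLOCK at state 1

Working:
Reach set: {0,1}
  0: c→1  tau→1  [2 exit(s)]
  1: ∅  [deadlock]
witness 1: tau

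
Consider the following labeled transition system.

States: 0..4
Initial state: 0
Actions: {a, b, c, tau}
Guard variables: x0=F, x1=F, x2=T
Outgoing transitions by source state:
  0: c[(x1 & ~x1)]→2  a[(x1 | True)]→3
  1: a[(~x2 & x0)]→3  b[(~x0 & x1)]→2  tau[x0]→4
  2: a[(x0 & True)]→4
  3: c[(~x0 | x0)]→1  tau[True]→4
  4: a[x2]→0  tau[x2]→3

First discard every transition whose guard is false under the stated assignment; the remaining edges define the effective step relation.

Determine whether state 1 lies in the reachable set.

5 transition(s) survive guard evaluation.
depth 0: {0}
depth 1: {3}  cumulative {0,3}
depth 2: {1,4}  cumulative {0,1,3,4}
Reachable = {0,1,3,4}
trace reaching 1: a·c

Answer: REACHABLE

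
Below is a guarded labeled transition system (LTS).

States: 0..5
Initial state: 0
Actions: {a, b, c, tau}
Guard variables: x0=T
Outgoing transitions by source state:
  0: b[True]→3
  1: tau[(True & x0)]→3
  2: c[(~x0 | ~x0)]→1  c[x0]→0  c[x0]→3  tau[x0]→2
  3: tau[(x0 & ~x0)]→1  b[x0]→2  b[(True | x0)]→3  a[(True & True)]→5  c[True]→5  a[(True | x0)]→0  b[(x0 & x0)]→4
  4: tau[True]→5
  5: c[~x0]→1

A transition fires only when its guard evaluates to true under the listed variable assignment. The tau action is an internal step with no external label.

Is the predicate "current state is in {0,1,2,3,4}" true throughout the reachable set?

Inv-set: {0,1,2,3,4}
R = {0,2,3,4,5}
  0: safe
  2: safe
  3: safe
  4: safe
  5: ✗ unsafe
reach 5 via b·a — violates

Answer: INVARIANT VIOLATED at state 5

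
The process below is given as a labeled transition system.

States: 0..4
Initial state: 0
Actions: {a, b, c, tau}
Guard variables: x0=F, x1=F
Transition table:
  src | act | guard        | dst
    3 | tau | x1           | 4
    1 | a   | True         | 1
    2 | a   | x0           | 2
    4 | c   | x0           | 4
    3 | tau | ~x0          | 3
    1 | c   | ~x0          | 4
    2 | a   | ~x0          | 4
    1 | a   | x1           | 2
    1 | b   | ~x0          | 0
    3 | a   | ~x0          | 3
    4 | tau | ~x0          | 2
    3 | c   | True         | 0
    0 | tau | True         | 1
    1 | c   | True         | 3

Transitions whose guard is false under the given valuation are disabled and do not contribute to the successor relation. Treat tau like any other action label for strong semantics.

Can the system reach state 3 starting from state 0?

Answer: REACHABLE

Analysis:
After dropping false guards: 10 live edges.
Layer 0: {0}
Layer 1: {1}  cumulative {0,1}
Layer 2: {3,4}  cumulative {0,1,3,4}
Layer 3: {2}  cumulative {0,1,2,3,4}
Reachable = {0,1,2,3,4}
Path to 3: tau·c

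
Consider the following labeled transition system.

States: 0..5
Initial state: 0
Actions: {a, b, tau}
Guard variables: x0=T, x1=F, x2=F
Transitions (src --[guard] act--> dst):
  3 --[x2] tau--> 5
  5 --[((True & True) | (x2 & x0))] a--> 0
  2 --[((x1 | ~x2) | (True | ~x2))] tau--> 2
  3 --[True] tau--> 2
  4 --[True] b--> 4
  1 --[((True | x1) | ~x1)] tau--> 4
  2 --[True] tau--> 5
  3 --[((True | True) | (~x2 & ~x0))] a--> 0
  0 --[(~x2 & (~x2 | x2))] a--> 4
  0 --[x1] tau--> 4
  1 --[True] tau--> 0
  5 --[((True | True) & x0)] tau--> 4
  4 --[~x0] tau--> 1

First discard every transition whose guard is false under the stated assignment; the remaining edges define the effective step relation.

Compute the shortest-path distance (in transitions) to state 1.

Breadth-first toward 1:
  L0 = {0}
  L1 = {4}
1 never appears.

Answer: UNREACHABLE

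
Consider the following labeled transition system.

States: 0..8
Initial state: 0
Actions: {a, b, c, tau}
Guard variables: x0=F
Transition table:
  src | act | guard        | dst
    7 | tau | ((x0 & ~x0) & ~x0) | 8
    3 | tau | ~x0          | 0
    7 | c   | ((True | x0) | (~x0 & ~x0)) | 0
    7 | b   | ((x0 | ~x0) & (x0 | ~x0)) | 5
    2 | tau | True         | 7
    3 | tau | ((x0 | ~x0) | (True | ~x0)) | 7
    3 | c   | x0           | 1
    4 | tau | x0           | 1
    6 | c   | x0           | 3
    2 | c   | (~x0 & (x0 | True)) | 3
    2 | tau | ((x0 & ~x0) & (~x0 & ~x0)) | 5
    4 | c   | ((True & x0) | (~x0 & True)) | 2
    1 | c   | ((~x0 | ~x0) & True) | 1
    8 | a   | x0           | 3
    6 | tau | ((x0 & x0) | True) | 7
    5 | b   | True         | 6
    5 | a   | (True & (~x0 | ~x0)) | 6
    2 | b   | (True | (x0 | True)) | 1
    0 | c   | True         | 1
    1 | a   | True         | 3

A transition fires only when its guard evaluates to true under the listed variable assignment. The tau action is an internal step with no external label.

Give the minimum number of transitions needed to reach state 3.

BFS to 3:
  Layer 0: {0}
  Layer 1: {1}
  Layer 2: {3}
3 enters at depth 2; path c·a

Answer: 2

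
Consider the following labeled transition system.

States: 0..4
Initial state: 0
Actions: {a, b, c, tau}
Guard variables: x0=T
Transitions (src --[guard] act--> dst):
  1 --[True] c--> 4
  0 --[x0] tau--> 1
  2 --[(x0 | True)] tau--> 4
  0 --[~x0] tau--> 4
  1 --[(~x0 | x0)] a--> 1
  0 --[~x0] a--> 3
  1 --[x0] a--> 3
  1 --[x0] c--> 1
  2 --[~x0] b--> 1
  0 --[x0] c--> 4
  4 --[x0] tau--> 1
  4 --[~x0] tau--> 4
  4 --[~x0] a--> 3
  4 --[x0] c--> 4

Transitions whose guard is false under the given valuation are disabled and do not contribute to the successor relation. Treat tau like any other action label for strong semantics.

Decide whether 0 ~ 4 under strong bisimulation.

Answer: BISIMILAR

Analysis:
Bisimulation quotient by refinement:
  P[0] = {{0,1,2,3,4}}
  P[1] = {{0,4},{1},{2},{3}}
4 equivalence class(es) (converged in 2)
class of 0: {0,4}; class of 4: {0,4}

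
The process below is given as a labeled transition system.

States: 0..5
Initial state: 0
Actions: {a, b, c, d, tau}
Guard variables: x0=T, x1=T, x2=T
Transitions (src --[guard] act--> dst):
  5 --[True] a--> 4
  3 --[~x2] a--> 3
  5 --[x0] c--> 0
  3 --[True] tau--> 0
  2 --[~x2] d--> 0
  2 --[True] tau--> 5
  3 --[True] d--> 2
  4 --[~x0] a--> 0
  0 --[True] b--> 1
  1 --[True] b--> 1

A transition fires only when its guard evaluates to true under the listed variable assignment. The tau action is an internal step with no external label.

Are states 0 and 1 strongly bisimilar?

Answer: BISIMILAR

Trace:
Compute ~ classes (split until stable):
  π0 = {{0,1,2,3,4,5}}
  π1 = {{0,1},{2},{3},{4},{5}}
5 equivalence class(es) (converged in 2)
class of 0: {0,1}; class of 1: {0,1}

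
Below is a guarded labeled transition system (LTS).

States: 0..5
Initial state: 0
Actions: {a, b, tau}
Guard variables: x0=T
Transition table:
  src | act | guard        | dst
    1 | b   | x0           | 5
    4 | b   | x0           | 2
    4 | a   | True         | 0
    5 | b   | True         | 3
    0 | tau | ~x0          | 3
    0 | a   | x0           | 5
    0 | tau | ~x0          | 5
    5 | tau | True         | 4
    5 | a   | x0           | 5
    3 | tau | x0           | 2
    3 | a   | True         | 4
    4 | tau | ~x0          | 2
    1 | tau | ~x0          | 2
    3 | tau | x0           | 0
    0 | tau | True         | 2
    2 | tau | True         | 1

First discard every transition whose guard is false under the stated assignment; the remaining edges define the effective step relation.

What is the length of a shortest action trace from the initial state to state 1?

Answer: 2

Working:
BFS to 1:
  L0 = {0}
  L1 = {2,5}
  L2 = {1,3,4}
depth(1)=2, e.g. tau·tau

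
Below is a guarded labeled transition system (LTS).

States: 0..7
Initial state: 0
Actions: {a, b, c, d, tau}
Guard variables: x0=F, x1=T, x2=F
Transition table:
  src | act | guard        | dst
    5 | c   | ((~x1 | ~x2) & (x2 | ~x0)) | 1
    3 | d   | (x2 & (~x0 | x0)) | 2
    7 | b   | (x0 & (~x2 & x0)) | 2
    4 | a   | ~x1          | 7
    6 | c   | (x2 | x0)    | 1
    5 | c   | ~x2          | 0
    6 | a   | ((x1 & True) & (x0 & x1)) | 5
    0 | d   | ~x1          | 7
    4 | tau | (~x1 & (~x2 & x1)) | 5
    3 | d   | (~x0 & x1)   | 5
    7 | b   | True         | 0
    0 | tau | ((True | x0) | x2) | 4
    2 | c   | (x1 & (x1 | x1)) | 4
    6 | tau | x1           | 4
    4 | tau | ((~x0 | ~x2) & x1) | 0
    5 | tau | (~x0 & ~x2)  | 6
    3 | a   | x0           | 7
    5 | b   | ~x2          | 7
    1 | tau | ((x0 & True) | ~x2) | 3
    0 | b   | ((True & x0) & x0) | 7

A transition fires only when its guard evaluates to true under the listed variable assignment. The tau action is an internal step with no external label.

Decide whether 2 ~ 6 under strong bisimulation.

Answer: NOT BISIMILAR

Analysis:
Bisimulation quotient by refinement:
  P[0] = {{0,1,2,3,4,5,6,7}}
  P[1] = {{0,1,4,6},{2},{3},{5},{7}}
  P[2] = {{0,4,6},{1},{2},{3},{5},{7}}
stable after 3 split(s): 6 block(s)
class of 2: {2}; class of 6: {0,4,6}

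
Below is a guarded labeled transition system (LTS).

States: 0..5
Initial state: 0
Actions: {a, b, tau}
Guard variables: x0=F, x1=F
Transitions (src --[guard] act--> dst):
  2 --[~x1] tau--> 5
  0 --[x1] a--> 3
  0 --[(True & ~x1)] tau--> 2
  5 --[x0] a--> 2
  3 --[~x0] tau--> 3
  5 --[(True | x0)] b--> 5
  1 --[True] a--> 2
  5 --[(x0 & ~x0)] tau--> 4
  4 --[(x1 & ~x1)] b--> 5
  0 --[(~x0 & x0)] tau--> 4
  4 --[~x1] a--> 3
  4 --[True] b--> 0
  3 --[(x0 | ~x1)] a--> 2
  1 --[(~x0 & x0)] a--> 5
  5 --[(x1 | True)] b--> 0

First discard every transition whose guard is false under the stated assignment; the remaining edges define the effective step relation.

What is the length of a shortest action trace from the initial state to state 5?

Answer: 2

Analysis:
Layered search for 5:
  L0 = {0}
  L1 = {2}
  L2 = {5}
5 enters at depth 2; path tau·tau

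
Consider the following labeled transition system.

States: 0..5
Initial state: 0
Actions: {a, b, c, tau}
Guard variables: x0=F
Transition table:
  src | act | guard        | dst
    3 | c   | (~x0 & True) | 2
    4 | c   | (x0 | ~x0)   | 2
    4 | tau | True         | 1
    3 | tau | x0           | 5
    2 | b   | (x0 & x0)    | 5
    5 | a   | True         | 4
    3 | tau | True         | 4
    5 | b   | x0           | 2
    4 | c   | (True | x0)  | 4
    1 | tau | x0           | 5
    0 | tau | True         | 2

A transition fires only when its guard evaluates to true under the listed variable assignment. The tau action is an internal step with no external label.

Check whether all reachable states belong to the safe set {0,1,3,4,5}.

Allowed set {0,1,3,4,5}
R = {0,2}
  0: ✓
  2: outside
witness against invariant: tau → 2

Answer: INVARIANT VIOLATED at state 2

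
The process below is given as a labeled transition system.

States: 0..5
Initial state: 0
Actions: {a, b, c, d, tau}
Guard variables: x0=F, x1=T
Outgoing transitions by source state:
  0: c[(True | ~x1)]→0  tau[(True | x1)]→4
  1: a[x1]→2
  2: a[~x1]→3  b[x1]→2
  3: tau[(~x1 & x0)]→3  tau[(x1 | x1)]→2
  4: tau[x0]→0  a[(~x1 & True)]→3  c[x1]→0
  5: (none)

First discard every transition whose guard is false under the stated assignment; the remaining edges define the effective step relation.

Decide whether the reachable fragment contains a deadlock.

R = {0,4}
  0: c→0  tau→4  [2 out]
  4: c→0  [1 out]

Answer: DEADLOCK-FREE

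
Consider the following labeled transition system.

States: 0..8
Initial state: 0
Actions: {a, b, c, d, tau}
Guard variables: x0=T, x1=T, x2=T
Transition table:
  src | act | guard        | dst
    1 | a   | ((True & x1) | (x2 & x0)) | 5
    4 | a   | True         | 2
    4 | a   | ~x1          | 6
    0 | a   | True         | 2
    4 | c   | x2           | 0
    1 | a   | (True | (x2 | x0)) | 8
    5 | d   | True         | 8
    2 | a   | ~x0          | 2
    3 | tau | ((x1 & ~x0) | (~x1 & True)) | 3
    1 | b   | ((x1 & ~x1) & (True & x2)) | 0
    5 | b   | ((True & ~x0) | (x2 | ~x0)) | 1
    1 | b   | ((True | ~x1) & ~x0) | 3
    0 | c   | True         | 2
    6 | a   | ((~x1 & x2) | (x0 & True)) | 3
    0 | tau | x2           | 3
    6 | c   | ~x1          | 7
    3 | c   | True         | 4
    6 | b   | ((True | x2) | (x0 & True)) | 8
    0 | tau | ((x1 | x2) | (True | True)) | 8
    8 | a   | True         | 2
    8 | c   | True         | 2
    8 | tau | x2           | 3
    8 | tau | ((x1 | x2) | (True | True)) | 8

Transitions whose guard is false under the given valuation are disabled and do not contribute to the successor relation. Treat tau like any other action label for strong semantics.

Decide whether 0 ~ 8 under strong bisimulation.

Answer: BISIMILAR

Working:
Compute ~ classes (split until stable):
  P[0] = {{0,1,2,3,4,5,6,7,8}}
  P[1] = {{0,8},{1},{2,7},{3},{4},{5},{6}}
stable after 2 split(s): 7 block(s)
class of 0: {0,8}; class of 8: {0,8}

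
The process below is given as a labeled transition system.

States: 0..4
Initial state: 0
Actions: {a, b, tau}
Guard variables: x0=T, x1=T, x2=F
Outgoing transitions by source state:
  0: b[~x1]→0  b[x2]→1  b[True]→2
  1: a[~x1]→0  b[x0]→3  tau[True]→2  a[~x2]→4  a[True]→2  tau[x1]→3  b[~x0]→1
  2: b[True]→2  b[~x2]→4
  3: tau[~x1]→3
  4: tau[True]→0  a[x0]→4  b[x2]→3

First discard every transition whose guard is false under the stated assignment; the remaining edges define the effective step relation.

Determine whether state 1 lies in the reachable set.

Answer: UNREACHABLE

Analysis:
After dropping false guards: 10 live edges.
depth 0: {0}
depth 1: {2}  now seen {0,2}
depth 2: {4}  now seen {0,2,4}
Reachable = {0,2,4}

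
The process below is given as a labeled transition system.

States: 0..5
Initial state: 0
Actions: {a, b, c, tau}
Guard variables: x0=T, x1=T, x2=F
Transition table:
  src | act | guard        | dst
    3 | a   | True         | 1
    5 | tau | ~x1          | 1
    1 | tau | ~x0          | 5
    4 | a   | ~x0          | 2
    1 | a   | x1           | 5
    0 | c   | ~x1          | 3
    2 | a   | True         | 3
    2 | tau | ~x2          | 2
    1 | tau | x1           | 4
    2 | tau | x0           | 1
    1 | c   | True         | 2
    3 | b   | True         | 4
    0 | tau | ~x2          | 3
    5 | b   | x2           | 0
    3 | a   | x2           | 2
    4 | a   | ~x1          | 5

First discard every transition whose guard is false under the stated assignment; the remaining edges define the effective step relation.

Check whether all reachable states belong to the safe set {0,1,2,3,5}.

Safe = {0,1,2,3,5}
Reach set: {0,1,2,3,4,5}
  0: ok
  1: ok
  2: ok
  3: ok
  4: ✗ unsafe
  5: ok
reach 4 via tau·b — violates

Answer: INVARIANT VIOLATED at state 4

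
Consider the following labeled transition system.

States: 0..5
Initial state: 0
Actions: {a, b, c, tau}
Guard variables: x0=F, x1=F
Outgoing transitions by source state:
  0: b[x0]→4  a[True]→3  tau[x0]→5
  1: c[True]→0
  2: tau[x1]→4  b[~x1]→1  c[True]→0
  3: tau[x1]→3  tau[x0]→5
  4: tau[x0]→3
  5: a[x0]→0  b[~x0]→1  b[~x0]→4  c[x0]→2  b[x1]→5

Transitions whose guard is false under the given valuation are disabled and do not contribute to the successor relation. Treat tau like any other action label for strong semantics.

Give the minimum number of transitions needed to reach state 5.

Layered search for 5:
  depth 0: {0}
  depth 1: {3}
5 never appears.

Answer: UNREACHABLE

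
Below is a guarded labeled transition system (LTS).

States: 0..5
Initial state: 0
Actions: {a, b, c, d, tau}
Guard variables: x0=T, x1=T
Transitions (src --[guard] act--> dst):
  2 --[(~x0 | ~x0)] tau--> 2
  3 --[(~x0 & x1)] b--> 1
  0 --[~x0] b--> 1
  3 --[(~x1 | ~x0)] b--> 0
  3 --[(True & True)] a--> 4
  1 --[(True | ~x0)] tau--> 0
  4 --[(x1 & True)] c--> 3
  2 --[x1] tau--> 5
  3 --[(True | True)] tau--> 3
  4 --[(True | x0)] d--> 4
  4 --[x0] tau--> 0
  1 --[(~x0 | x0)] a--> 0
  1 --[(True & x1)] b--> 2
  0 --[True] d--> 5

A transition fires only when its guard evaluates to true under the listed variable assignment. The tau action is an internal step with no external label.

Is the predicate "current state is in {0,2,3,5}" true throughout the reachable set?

Safe = {0,2,3,5}
Reach set: {0,5}
  0: ok
  5: ok

Answer: INVARIANT HOLDS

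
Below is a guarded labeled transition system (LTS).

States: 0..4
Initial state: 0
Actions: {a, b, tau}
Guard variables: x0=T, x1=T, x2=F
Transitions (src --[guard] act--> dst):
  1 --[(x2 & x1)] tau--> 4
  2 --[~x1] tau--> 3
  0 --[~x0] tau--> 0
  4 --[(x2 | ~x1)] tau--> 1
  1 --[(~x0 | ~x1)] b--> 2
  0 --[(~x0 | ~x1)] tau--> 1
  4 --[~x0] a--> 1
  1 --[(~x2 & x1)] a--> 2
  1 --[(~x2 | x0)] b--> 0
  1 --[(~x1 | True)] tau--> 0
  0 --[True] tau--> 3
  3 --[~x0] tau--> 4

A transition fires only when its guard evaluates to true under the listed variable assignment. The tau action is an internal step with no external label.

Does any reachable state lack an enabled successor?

Reachable = {0,3}
  0: tau→3  [1 out]
  3: ∅  [deadlock]
witness 3: tau

Answer: DEADLOCK at state 3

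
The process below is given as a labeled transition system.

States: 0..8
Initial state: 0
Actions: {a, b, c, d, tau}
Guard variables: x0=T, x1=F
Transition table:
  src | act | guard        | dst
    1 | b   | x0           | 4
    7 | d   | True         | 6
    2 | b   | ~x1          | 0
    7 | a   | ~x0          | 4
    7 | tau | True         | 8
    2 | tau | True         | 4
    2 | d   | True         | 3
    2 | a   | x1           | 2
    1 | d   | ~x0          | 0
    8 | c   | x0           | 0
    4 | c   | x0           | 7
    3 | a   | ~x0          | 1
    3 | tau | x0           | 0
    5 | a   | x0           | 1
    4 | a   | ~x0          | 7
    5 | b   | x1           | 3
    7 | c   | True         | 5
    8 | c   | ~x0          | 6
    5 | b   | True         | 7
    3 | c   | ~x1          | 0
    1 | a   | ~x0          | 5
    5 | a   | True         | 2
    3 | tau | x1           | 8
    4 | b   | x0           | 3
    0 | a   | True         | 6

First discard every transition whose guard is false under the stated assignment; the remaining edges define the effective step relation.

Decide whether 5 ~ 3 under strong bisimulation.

Answer: NOT BISIMILAR

Working:
Bisimulation quotient by refinement:
  P[0] = {{0,1,2,3,4,5,6,7,8}}
  P[1] = {{0},{1},{2},{3},{4},{5},{6},{7},{8}}
9 equivalence class(es) (converged in 2)
[5]={5}  [3]={3}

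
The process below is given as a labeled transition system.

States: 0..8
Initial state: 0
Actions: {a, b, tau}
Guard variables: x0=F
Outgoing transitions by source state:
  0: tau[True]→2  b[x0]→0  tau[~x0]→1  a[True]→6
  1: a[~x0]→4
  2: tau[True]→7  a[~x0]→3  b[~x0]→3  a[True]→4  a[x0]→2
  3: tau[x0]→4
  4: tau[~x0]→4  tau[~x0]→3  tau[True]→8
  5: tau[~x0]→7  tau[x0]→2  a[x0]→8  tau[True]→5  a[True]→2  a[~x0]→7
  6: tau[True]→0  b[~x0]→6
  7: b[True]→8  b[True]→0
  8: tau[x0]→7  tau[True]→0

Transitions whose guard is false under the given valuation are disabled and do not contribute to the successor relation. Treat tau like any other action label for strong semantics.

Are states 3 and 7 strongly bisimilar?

Compute ~ classes (split until stable):
  P[0] = {{0,1,2,3,4,5,6,7,8}}
  P[1] = {{0,5},{1},{2},{3},{4,8},{6},{7}}
  P[2] = {{0},{1},{2},{3},{4},{5},{6},{7},{8}}
Fixed point at round 3; 9 class(es).
3∈{3}, 7∈{7}

Answer: NOT BISIMILAR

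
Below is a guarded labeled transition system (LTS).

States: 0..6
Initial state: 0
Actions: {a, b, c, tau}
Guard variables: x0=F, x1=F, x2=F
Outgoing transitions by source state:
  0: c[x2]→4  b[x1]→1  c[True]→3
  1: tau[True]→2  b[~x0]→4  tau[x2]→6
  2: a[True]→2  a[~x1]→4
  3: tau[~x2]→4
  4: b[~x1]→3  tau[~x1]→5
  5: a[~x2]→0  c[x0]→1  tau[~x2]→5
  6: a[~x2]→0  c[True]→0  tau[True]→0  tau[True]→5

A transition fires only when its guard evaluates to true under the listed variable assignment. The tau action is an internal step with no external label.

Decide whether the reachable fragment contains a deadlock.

Answer: DEADLOCK-FREE

Trace:
R = {0,3,4,5}
  0: c→3  [1 exit(s)]
  3: tau→4  [1 exit(s)]
  4: b→3  tau→5  [2 exit(s)]
  5: a→0  tau→5  [2 exit(s)]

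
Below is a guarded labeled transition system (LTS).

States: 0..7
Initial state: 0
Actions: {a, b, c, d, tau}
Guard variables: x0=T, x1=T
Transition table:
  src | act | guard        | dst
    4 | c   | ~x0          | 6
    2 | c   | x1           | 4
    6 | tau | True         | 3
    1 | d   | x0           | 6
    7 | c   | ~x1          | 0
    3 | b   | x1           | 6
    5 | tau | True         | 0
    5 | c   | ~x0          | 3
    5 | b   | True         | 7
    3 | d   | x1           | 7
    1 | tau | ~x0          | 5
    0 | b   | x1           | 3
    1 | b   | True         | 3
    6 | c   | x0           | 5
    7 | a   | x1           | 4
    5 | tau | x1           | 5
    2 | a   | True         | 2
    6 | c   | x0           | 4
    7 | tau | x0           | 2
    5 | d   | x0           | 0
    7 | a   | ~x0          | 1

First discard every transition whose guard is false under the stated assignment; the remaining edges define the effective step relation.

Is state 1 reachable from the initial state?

16 transition(s) survive guard evaluation.
Layer 0: {0}
Layer 1: {3}  cumulative {0,3}
Layer 2: {6,7}  cumulative {0,3,6,7}
Layer 3: {2,4,5}  cumulative {0,2,3,4,5,6,7}
Reach set: {0,2,3,4,5,6,7}

Answer: UNREACHABLE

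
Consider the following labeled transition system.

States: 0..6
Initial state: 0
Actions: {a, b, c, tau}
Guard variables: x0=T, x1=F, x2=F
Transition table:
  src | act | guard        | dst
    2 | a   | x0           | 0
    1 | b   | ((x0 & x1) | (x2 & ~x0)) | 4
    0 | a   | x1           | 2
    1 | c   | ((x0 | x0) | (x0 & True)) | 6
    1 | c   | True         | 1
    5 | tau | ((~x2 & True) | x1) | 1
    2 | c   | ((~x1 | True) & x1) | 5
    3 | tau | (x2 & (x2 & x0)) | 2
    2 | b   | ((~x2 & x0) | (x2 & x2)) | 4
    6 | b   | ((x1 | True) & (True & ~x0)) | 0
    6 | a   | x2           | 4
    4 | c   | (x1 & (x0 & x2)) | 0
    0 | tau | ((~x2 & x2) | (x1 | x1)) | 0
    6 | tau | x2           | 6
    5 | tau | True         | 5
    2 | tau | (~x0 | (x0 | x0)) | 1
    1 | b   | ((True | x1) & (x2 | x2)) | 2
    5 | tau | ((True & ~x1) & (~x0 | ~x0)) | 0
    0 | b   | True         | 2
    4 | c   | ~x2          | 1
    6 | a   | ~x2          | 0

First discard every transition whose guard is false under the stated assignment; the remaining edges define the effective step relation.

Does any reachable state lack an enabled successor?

Reach set: {0,1,2,4,6}
  0: b→2  [1 out]
  1: c→1  c→6  [2 out]
  2: a→0  b→4  tau→1  [3 out]
  4: c→1  [1 out]
  6: a→0  [1 out]

Answer: DEADLOCK-FREE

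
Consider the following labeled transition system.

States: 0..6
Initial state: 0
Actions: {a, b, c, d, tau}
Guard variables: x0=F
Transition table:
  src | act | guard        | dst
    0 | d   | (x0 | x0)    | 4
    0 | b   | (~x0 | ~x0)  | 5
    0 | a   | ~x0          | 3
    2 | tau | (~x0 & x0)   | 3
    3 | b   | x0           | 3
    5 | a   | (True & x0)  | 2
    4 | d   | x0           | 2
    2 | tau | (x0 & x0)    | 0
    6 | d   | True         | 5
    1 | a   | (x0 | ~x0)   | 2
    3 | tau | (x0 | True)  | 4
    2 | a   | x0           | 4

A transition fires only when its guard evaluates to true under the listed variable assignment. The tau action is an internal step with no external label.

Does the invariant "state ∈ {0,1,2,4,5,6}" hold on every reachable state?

Safe = {0,1,2,4,5,6}
R = {0,3,4,5}
  0: ✓
  3: outside
  4: ✓
  5: ✓
counterexample path to 3: a

Answer: INVARIANT VIOLATED at state 3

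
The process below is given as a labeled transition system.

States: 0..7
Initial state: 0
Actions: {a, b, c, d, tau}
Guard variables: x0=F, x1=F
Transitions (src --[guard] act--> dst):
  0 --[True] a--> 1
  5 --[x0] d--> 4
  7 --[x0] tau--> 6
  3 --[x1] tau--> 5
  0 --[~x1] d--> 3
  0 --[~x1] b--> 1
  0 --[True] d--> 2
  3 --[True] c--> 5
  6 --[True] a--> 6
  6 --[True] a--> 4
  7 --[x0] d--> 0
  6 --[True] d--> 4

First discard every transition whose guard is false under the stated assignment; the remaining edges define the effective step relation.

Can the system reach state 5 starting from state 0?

After dropping false guards: 8 live edges.
depth 0: {0}
depth 1: {1,2,3}  cumulative {0,1,2,3}
depth 2: {5}  cumulative {0,1,2,3,5}
R = {0,1,2,3,5}
trace reaching 5: d·c

Answer: REACHABLE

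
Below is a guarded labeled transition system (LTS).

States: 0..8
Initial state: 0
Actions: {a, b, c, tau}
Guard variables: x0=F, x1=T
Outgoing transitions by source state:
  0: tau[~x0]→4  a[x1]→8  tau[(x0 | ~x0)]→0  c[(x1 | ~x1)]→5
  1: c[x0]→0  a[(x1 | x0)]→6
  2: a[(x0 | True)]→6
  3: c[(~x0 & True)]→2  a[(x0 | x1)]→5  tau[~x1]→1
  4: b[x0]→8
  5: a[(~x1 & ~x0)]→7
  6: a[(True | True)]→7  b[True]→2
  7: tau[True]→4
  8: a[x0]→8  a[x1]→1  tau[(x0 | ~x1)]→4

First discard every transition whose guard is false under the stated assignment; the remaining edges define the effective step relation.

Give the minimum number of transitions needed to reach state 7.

Answer: 4

Working:
Layered search for 7:
  depth 0: {0}
  depth 1: {4,5,8}
  depth 2: {1}
  depth 3: {6}
  depth 4: {2,7}
first hit 7 at d=4 via a·a·a·a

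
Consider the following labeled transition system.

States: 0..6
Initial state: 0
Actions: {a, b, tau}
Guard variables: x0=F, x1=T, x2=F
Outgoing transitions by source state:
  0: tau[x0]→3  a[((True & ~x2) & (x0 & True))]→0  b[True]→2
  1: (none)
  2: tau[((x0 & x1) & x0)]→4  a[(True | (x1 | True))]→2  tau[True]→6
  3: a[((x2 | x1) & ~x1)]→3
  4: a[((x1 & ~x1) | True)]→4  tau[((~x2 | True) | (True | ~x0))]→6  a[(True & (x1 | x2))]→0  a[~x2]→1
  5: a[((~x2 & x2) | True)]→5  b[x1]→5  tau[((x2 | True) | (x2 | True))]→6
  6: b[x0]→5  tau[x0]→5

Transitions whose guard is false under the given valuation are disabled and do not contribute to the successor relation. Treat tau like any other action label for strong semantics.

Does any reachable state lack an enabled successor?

Reachable = {0,2,6}
  0: b→2  [1 out]
  2: a→2  tau→6  [2 out]
  6: ∅  [deadlock]
trace reaching 6: b·tau

Answer: DEADLOCK at state 6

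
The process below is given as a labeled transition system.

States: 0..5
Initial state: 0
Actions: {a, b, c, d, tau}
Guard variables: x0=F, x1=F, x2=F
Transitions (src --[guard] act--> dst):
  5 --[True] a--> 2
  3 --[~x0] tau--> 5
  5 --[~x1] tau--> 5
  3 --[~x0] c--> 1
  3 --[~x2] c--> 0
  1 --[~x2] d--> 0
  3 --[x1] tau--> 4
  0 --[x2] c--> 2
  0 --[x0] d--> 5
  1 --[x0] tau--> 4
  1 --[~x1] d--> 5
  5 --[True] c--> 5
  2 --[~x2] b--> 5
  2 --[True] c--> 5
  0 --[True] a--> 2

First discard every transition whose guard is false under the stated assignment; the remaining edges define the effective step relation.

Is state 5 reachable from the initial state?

After dropping false guards: 11 live edges.
L0 = {0}
L1 = {2}  cumulative {0,2}
L2 = {5}  cumulative {0,2,5}
R = {0,2,5}
witness 5: a·b

Answer: REACHABLE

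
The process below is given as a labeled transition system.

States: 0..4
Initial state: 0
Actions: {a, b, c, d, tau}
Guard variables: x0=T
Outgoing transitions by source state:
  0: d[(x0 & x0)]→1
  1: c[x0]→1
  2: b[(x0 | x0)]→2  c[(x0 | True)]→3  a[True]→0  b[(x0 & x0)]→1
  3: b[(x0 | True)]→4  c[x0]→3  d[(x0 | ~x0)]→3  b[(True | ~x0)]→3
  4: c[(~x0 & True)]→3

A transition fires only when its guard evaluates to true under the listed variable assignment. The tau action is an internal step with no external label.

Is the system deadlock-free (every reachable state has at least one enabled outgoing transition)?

R = {0,1}
  0: d→1  [1 out]
  1: c→1  [1 out]

Answer: DEADLOCK-FREE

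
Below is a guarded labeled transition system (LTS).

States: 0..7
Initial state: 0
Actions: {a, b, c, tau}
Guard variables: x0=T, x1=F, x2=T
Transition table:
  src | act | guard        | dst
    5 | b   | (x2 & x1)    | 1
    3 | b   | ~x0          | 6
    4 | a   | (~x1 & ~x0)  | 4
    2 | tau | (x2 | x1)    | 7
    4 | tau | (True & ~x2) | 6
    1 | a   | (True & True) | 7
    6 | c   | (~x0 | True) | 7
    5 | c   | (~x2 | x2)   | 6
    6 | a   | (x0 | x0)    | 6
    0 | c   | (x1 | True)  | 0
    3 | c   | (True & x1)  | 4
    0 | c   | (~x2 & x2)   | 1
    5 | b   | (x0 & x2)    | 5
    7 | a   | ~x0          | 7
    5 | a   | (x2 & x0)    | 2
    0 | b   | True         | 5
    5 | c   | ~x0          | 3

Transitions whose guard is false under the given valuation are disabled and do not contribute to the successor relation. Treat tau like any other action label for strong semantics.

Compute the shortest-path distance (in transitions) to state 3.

Breadth-first toward 3:
  Layer 0: {0}
  Layer 1: {5}
  Layer 2: {2,6}
  Layer 3: {7}
3 never appears.

Answer: UNREACHABLE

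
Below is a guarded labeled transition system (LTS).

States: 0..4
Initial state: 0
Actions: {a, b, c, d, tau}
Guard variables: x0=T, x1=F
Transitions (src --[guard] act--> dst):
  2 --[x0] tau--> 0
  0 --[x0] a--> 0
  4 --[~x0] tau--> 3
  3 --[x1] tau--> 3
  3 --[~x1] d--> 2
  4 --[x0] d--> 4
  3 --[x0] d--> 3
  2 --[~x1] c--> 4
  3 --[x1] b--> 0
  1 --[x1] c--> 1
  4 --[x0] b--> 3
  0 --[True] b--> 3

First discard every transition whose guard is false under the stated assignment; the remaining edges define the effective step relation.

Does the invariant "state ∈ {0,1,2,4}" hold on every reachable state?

Allowed set {0,1,2,4}
R = {0,2,3,4}
  0: ✓
  2: ✓
  3: outside
  4: ✓
witness against invariant: b → 3

Answer: INVARIANT VIOLATED at state 3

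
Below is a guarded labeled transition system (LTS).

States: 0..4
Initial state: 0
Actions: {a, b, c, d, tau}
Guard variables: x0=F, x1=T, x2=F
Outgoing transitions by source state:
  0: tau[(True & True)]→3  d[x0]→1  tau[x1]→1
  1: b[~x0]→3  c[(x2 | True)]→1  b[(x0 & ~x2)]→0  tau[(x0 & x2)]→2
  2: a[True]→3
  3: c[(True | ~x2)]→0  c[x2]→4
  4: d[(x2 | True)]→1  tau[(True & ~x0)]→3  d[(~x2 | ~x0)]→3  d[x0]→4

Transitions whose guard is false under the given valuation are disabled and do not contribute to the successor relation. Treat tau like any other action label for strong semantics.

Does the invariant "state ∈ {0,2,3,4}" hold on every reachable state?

Allowed set {0,2,3,4}
Reach set: {0,1,3}
  0: ok
  1: VIOLATES
  3: ok
reach 1 via tau — violates

Answer: INVARIANT VIOLATED at state 1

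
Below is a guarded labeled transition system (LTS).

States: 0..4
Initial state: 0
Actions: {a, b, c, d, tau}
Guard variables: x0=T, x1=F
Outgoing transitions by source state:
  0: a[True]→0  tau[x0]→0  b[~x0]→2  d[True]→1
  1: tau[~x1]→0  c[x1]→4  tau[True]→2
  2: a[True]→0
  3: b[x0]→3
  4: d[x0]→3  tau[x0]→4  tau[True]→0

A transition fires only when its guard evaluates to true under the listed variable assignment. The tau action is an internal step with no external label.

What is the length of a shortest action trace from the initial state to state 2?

Answer: 2

Trace:
BFS to 2:
  L0 = {0}
  L1 = {1}
  L2 = {2}
depth(2)=2, e.g. d·tau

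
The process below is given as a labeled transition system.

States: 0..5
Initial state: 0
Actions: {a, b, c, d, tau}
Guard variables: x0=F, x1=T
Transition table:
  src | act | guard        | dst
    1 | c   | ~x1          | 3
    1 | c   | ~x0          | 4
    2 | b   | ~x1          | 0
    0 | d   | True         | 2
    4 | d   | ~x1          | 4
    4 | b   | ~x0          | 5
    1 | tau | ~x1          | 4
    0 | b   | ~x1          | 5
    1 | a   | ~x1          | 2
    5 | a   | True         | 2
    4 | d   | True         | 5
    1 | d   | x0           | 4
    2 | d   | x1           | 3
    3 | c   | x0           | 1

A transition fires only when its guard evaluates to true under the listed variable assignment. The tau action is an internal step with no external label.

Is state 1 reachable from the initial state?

Answer: UNREACHABLE

Analysis:
6 transition(s) survive guard evaluation.
Layer 0: {0}
Layer 1: {2}  now seen {0,2}
Layer 2: {3}  now seen {0,2,3}
Reachable = {0,2,3}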